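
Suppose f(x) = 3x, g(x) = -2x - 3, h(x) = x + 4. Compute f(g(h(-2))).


h(-2) = 2
g(2) = -7
f(-7) = -21

-21


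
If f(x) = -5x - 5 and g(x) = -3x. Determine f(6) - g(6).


-17


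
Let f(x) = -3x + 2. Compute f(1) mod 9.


f(1) = -1
-1 mod 9 = 8

8


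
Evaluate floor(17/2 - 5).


17/2 = 8.5
8.5 - 5 = 3.5
floor(3.5) = 3

3


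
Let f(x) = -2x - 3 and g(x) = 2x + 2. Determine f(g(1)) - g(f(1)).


f(g(1)) = -11
g(f(1)) = -8
Difference = -3

-3


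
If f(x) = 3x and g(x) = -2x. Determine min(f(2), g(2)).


f(2) = 6
g(2) = -4
min = -4

-4


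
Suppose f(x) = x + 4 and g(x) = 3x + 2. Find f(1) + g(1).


10


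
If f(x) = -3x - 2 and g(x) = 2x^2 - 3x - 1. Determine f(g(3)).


g(3) = 8
f(8) = -26

-26


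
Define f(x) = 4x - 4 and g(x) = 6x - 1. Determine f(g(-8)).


g(-8) = -49
f(-49) = -200

-200


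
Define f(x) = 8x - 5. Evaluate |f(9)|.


f(9) = 67
|67| = 67

67


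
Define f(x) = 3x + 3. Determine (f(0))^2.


9


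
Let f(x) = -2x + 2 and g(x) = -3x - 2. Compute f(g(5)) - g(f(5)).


f(g(5)) = 36
g(f(5)) = 22
Difference = 14

14


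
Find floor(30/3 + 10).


30/3 = 10
10 + 10 = 20
floor(20) = 20

20


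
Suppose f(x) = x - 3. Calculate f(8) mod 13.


f(8) = 5
5 mod 13 = 5

5


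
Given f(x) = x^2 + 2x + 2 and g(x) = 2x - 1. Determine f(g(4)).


65


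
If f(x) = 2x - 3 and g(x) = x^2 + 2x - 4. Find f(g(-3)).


g(-3) = -1
f(-1) = -5

-5


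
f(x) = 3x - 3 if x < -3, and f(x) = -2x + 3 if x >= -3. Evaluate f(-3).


-3 satisfies x >= -3
f(-3) = 9

9


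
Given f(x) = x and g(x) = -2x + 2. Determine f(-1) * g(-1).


-4


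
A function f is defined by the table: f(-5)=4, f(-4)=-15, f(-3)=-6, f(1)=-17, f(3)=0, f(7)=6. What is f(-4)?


Reading from the table at x = -4

-15


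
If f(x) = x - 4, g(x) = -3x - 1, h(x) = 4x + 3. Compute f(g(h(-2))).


h(-2) = -5
g(-5) = 14
f(14) = 10

10


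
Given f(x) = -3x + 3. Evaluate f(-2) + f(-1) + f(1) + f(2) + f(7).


f(-2) = 9
f(-1) = 6
f(1) = 0
f(2) = -3
f(7) = -18
Sum = -6

-6


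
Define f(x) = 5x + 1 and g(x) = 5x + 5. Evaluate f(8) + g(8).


f(8) = 41
g(8) = 45
Sum = 86

86


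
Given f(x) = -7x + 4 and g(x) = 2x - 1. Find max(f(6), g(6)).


f(6) = -38
g(6) = 11
max = 11

11


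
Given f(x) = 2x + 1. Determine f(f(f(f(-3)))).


f(-3) = -5
f(-5) = -9
f(-9) = -17
f(-17) = -33

-33


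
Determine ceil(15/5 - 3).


15/5 = 3
3 - 3 = 0
ceil(0) = 0

0


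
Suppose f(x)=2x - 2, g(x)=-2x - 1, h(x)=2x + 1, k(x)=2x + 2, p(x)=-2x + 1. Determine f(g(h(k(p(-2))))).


p(-2) = 5
k(5) = 12
h(12) = 25
g(25) = -51
f(-51) = -104

-104


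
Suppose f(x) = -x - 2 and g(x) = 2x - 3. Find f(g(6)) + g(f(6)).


f(g(6)) = -11
g(f(6)) = -19
Sum = -30

-30


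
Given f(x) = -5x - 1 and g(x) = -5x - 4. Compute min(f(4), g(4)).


f(4) = -21
g(4) = -24
min = -24

-24


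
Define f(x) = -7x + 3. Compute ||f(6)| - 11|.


f(6) = -39
|-39| = 39
|39 - 11| = 28

28


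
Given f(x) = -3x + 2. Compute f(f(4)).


f(4) = -10
f(-10) = 32

32


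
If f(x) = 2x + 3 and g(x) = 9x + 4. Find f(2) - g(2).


f(2) = 7
g(2) = 22
Difference = -15

-15


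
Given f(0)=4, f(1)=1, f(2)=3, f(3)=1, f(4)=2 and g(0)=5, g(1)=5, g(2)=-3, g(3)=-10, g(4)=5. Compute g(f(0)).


f(0) = 4
g(4) = 5

5


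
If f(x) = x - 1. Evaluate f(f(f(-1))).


f(-1) = -2
f(-2) = -3
f(-3) = -4

-4


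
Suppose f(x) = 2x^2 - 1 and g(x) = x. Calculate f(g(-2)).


g(-2) = -2
f(-2) = 2*(-2)^2 - 1 = 7

7


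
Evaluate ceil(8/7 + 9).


8/7 = 1.1429
1.1429 + 9 = 10.1429
ceil(10.1429) = 11

11


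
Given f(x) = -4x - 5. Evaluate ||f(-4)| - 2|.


f(-4) = 11
|11| = 11
|11 - 2| = 9

9


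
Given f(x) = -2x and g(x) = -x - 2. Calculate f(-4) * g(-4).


f(-4) = 8
g(-4) = 2
Product = 16

16


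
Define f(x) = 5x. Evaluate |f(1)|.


f(1) = 5
|5| = 5

5


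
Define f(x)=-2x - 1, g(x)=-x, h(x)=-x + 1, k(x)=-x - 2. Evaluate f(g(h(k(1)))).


7


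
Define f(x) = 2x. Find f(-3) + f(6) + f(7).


f(-3) = -6
f(6) = 12
f(7) = 14
Sum = 20

20


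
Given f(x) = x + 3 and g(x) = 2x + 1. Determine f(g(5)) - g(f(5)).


f(g(5)) = 14
g(f(5)) = 17
Difference = -3

-3


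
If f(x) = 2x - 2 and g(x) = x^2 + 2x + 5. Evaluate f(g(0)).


8


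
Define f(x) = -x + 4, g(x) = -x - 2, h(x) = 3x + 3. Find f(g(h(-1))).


h(-1) = 0
g(0) = -2
f(-2) = 6

6


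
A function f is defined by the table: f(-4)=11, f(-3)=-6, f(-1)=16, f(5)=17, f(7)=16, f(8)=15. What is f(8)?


15


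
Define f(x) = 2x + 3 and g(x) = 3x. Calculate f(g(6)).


g(6) = 18
f(18) = 39

39


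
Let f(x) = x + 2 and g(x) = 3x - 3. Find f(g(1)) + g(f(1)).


f(g(1)) = 2
g(f(1)) = 6
Sum = 8

8


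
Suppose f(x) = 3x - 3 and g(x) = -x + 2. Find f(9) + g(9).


f(9) = 24
g(9) = -7
Sum = 17

17


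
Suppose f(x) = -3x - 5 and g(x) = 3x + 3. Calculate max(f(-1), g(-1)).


f(-1) = -2
g(-1) = 0
max = 0

0


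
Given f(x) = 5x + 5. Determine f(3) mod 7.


f(3) = 20
20 mod 7 = 6

6


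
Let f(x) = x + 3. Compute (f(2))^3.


125


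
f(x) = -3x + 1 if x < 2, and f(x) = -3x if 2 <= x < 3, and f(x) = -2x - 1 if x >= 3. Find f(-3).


-3 satisfies x < 2
f(-3) = 10

10


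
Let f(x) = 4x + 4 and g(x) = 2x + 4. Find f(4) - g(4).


f(4) = 20
g(4) = 12
Difference = 8

8


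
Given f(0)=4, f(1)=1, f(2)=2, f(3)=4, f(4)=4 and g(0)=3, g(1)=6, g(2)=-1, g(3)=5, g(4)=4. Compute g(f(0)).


4


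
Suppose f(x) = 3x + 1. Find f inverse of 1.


0


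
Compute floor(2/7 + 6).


6


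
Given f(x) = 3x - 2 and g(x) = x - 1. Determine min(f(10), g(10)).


f(10) = 28
g(10) = 9
min = 9

9


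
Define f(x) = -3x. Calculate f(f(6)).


f(6) = -18
f(-18) = 54

54


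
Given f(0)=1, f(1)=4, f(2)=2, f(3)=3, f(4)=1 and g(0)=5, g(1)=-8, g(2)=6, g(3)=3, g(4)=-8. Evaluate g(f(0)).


f(0) = 1
g(1) = -8

-8


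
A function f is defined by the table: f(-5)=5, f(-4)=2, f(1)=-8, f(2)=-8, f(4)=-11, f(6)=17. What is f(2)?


-8


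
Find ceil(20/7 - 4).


20/7 = 2.8571
2.8571 - 4 = -1.1429
ceil(-1.1429) = -1

-1


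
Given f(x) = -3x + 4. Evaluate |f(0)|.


f(0) = 4
|4| = 4

4


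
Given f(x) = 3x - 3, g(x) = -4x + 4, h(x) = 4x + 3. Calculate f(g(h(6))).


h(6) = 27
g(27) = -104
f(-104) = -315

-315


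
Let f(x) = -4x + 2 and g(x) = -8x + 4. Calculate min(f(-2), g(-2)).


f(-2) = 10
g(-2) = 20
min = 10

10


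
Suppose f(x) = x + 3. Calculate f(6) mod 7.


f(6) = 9
9 mod 7 = 2

2


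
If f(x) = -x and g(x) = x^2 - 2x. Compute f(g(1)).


1


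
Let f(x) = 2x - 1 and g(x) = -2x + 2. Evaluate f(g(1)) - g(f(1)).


f(g(1)) = -1
g(f(1)) = 0
Difference = -1

-1


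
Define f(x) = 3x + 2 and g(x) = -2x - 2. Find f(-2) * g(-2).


f(-2) = -4
g(-2) = 2
Product = -8

-8


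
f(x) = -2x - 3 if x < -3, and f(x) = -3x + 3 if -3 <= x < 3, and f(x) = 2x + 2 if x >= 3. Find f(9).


9 satisfies x >= 3
f(9) = 20

20


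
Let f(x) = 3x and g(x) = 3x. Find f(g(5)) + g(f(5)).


90


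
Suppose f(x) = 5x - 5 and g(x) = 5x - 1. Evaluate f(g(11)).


g(11) = 54
f(54) = 265

265


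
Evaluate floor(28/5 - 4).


28/5 = 5.6
5.6 - 4 = 1.6
floor(1.6) = 1

1


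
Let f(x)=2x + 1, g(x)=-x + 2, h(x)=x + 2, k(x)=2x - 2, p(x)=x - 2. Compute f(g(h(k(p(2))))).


5


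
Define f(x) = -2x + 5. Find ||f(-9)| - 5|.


f(-9) = 23
|23| = 23
|23 - 5| = 18

18


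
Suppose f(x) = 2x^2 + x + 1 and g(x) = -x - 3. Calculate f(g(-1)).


g(-1) = -2
f(-2) = 2*(-2)^2 + 1*(-2) + 1 = 7

7


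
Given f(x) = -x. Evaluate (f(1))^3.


f(1) = -1
(-1)^3 = -1

-1


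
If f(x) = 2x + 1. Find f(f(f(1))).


15


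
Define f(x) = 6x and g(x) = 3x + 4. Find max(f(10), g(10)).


f(10) = 60
g(10) = 34
max = 60

60


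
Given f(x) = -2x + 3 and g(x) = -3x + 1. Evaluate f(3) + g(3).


f(3) = -3
g(3) = -8
Sum = -11

-11


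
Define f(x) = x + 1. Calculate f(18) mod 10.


f(18) = 19
19 mod 10 = 9

9


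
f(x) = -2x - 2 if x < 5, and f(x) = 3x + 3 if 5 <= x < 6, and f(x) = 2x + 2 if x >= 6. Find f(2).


2 satisfies x < 5
f(2) = -6

-6


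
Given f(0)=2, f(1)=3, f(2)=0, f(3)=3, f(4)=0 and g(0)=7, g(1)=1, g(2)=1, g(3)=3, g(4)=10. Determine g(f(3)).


f(3) = 3
g(3) = 3

3


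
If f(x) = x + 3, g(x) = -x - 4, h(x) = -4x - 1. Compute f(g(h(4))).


h(4) = -17
g(-17) = 13
f(13) = 16

16


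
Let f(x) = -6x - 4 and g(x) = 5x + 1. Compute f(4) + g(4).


-7


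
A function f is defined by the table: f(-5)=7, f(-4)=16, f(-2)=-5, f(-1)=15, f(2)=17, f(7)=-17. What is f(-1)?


15


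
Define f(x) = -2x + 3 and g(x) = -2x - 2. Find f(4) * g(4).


f(4) = -5
g(4) = -10
Product = 50

50


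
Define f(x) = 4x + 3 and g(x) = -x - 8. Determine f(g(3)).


-41


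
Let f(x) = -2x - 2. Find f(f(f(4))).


f(4) = -10
f(-10) = 18
f(18) = -38

-38


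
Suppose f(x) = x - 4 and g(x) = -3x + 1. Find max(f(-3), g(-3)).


f(-3) = -7
g(-3) = 10
max = 10

10


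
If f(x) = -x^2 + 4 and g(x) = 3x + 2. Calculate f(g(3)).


g(3) = 11
f(11) = (-1)*(11)^2 + 4 = -117

-117


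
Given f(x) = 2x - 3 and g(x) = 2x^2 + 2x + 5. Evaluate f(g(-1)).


g(-1) = 5
f(5) = 7

7


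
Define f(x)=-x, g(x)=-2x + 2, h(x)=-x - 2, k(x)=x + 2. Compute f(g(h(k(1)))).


k(1) = 3
h(3) = -5
g(-5) = 12
f(12) = -12

-12


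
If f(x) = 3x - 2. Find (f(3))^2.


f(3) = 7
(7)^2 = 49

49


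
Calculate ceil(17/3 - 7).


17/3 = 5.6667
5.6667 - 7 = -1.3333
ceil(-1.3333) = -1

-1


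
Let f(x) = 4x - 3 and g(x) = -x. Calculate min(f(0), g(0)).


f(0) = -3
g(0) = 0
min = -3

-3


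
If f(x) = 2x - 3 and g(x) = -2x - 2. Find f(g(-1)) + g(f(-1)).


f(g(-1)) = -3
g(f(-1)) = 8
Sum = 5

5


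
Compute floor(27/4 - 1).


27/4 = 6.75
6.75 - 1 = 5.75
floor(5.75) = 5

5


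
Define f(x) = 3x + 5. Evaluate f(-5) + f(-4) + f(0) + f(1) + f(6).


f(-5) = -10
f(-4) = -7
f(0) = 5
f(1) = 8
f(6) = 23
Sum = 19

19


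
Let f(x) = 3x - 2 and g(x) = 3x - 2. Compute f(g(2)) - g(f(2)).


f(g(2)) = 10
g(f(2)) = 10
Difference = 0

0


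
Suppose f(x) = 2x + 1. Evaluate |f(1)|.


f(1) = 3
|3| = 3

3


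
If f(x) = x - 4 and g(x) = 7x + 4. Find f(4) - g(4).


f(4) = 0
g(4) = 32
Difference = -32

-32


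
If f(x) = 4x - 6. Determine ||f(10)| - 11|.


23


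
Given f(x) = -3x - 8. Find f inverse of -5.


Solve -3x - 8 = -5
x = (-5 + 8) / (-3) = -1

-1


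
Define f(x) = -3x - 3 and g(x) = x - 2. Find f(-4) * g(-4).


f(-4) = 9
g(-4) = -6
Product = -54

-54


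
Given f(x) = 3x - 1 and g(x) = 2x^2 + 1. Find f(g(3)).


g(3) = 19
f(19) = 56

56


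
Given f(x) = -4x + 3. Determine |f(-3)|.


15


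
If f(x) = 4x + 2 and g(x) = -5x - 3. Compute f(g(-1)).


g(-1) = 2
f(2) = 10

10


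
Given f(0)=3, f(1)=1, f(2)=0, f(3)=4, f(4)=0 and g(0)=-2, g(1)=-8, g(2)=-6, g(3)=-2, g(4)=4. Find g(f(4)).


f(4) = 0
g(0) = -2

-2


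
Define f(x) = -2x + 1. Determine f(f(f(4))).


f(4) = -7
f(-7) = 15
f(15) = -29

-29


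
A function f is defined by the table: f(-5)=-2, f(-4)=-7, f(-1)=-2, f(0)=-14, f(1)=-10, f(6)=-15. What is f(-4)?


Reading from the table at x = -4

-7


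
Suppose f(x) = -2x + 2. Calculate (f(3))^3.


f(3) = -4
(-4)^3 = -64

-64


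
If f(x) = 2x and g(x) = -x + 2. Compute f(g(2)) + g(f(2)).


f(g(2)) = 0
g(f(2)) = -2
Sum = -2

-2


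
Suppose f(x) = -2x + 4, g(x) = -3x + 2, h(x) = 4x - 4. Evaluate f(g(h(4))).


h(4) = 12
g(12) = -34
f(-34) = 72

72


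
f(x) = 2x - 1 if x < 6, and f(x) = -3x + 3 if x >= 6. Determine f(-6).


-6 satisfies x < 6
f(-6) = -13

-13


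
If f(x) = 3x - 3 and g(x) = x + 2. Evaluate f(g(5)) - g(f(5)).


f(g(5)) = 18
g(f(5)) = 14
Difference = 4

4


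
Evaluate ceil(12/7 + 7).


12/7 = 1.7143
1.7143 + 7 = 8.7143
ceil(8.7143) = 9

9


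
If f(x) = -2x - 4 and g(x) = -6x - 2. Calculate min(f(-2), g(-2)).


f(-2) = 0
g(-2) = 10
min = 0

0


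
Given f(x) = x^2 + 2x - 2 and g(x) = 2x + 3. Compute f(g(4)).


141


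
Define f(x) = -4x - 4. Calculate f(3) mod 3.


2


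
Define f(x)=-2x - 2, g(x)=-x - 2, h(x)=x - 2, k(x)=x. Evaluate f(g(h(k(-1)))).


k(-1) = -1
h(-1) = -3
g(-3) = 1
f(1) = -4

-4


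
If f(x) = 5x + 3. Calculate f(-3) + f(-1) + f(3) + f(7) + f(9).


f(-3) = -12
f(-1) = -2
f(3) = 18
f(7) = 38
f(9) = 48
Sum = 90

90


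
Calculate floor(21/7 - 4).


21/7 = 3
3 - 4 = -1
floor(-1) = -1

-1


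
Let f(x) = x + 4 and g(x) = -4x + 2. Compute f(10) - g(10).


f(10) = 14
g(10) = -38
Difference = 52

52


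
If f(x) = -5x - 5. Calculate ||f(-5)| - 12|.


f(-5) = 20
|20| = 20
|20 - 12| = 8

8


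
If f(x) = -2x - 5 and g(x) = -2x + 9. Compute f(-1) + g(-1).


f(-1) = -3
g(-1) = 11
Sum = 8

8


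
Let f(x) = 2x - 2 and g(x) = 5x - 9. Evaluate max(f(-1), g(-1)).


-4


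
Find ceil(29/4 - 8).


29/4 = 7.25
7.25 - 8 = -0.75
ceil(-0.75) = 0

0


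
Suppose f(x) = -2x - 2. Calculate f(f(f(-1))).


f(-1) = 0
f(0) = -2
f(-2) = 2

2


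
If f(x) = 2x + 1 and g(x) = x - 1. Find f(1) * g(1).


0


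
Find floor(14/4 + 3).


14/4 = 3.5
3.5 + 3 = 6.5
floor(6.5) = 6

6


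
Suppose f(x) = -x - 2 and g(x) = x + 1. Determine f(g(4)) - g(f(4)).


f(g(4)) = -7
g(f(4)) = -5
Difference = -2

-2


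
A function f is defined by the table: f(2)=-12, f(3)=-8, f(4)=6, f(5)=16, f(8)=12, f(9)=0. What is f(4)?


Reading from the table at x = 4

6


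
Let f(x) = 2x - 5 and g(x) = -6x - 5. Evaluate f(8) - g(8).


64


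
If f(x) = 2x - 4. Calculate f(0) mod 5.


1


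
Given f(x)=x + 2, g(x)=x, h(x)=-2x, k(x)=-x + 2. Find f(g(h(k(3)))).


k(3) = -1
h(-1) = 2
g(2) = 2
f(2) = 4

4


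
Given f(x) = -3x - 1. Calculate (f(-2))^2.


f(-2) = 5
(5)^2 = 25

25


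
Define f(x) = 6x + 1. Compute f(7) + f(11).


f(7) = 43
f(11) = 67
Sum = 110

110


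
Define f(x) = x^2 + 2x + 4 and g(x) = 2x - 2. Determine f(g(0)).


g(0) = -2
f(-2) = 1*(-2)^2 + 2*(-2) + 4 = 4

4


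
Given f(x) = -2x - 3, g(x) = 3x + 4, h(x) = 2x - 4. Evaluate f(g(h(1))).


h(1) = -2
g(-2) = -2
f(-2) = 1

1


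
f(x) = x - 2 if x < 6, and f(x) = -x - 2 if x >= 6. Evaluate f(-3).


-3 satisfies x < 6
f(-3) = -5

-5


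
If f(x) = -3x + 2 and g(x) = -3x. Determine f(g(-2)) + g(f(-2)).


f(g(-2)) = -16
g(f(-2)) = -24
Sum = -40

-40


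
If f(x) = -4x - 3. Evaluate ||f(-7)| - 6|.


f(-7) = 25
|25| = 25
|25 - 6| = 19

19


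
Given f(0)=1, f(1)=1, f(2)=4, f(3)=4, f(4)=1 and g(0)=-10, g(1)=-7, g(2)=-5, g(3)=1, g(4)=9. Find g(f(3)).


9


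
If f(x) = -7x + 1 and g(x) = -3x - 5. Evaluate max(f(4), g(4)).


f(4) = -27
g(4) = -17
max = -17

-17


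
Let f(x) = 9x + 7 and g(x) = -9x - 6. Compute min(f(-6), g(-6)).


f(-6) = -47
g(-6) = 48
min = -47

-47


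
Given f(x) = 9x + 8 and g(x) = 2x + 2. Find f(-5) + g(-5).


f(-5) = -37
g(-5) = -8
Sum = -45

-45


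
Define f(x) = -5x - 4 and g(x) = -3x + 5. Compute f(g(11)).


g(11) = -28
f(-28) = 136

136


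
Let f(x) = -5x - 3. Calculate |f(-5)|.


f(-5) = 22
|22| = 22

22


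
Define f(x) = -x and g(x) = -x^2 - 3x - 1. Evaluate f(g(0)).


1


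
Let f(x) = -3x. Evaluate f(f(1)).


f(1) = -3
f(-3) = 9

9


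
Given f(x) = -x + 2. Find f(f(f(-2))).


4


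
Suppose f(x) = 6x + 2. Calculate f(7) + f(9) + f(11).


f(7) = 44
f(9) = 56
f(11) = 68
Sum = 168

168


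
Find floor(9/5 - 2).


-1


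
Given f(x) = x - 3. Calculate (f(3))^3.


f(3) = 0
(0)^3 = 0

0


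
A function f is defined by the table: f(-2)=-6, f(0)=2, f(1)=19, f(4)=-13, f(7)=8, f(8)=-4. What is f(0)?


Reading from the table at x = 0

2


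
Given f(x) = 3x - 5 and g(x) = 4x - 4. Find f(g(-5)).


-77


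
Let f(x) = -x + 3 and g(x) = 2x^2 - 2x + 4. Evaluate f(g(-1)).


g(-1) = 8
f(8) = -5

-5


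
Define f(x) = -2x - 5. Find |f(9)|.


f(9) = -23
|-23| = 23

23


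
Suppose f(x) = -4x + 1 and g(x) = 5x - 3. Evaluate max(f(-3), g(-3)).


f(-3) = 13
g(-3) = -18
max = 13

13


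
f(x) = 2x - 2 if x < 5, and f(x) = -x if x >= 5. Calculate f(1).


1 satisfies x < 5
f(1) = 0

0


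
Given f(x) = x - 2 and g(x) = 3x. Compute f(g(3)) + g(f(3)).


f(g(3)) = 7
g(f(3)) = 3
Sum = 10

10


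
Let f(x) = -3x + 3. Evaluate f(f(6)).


f(6) = -15
f(-15) = 48

48


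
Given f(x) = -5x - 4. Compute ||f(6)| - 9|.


f(6) = -34
|-34| = 34
|34 - 9| = 25

25


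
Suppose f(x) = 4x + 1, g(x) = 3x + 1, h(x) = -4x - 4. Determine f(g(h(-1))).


h(-1) = 0
g(0) = 1
f(1) = 5

5


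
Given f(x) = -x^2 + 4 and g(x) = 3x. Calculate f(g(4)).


-140


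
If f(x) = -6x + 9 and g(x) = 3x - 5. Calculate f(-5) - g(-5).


f(-5) = 39
g(-5) = -20
Difference = 59

59


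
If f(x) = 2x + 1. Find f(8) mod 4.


1


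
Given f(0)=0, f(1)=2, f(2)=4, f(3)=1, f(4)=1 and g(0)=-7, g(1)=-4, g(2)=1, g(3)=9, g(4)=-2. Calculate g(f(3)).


f(3) = 1
g(1) = -4

-4


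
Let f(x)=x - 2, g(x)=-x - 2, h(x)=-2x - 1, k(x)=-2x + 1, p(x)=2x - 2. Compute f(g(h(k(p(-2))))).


p(-2) = -6
k(-6) = 13
h(13) = -27
g(-27) = 25
f(25) = 23

23


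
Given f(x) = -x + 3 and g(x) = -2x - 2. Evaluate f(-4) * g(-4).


42


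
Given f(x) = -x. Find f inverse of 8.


Solve -x = 8
x = (8) / (-1) = -8

-8


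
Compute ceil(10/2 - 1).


10/2 = 5
5 - 1 = 4
ceil(4) = 4

4


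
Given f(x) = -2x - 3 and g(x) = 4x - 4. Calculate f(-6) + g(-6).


f(-6) = 9
g(-6) = -28
Sum = -19

-19


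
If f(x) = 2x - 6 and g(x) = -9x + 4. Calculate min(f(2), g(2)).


-14


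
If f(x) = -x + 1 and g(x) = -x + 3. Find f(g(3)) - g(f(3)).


f(g(3)) = 1
g(f(3)) = 5
Difference = -4

-4


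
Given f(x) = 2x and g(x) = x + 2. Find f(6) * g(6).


f(6) = 12
g(6) = 8
Product = 96

96


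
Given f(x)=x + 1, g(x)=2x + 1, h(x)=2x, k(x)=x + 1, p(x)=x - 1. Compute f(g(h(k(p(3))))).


p(3) = 2
k(2) = 3
h(3) = 6
g(6) = 13
f(13) = 14

14


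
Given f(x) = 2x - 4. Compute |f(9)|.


f(9) = 14
|14| = 14

14


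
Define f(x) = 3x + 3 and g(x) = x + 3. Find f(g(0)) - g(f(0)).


f(g(0)) = 12
g(f(0)) = 6
Difference = 6

6


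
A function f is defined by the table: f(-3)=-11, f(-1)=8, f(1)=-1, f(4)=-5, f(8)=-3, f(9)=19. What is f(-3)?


Reading from the table at x = -3

-11


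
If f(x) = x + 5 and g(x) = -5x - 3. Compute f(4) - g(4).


f(4) = 9
g(4) = -23
Difference = 32

32


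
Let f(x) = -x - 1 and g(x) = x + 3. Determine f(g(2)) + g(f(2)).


f(g(2)) = -6
g(f(2)) = 0
Sum = -6

-6


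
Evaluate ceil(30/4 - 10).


30/4 = 7.5
7.5 - 10 = -2.5
ceil(-2.5) = -2

-2


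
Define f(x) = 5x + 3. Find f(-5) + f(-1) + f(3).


-6


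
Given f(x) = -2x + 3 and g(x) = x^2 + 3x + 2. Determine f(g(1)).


g(1) = 6
f(6) = -9

-9


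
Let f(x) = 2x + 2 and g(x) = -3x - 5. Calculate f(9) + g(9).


f(9) = 20
g(9) = -32
Sum = -12

-12


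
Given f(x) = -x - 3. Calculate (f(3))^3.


f(3) = -6
(-6)^3 = -216

-216


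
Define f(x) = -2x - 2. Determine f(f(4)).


f(4) = -10
f(-10) = 18

18


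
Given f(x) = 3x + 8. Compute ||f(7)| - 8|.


f(7) = 29
|29| = 29
|29 - 8| = 21

21


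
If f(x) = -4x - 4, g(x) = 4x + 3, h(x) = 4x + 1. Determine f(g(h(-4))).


224


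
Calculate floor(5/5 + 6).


5/5 = 1
1 + 6 = 7
floor(7) = 7

7


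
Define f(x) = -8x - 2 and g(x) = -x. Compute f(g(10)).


g(10) = -10
f(-10) = 78

78


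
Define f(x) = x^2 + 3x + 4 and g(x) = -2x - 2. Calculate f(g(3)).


g(3) = -8
f(-8) = 1*(-8)^2 + 3*(-8) + 4 = 44

44


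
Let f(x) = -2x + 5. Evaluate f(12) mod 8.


f(12) = -19
-19 mod 8 = 5

5


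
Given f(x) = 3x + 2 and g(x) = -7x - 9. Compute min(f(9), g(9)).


f(9) = 29
g(9) = -72
min = -72

-72


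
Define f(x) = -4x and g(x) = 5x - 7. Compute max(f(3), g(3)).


f(3) = -12
g(3) = 8
max = 8

8


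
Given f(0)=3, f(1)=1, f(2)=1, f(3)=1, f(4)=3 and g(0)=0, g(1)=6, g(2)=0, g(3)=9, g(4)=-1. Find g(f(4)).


f(4) = 3
g(3) = 9

9


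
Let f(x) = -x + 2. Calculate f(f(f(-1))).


f(-1) = 3
f(3) = -1
f(-1) = 3

3


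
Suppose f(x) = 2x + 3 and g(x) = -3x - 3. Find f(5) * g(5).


f(5) = 13
g(5) = -18
Product = -234

-234


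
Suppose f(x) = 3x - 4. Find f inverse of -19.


Solve 3x - 4 = -19
x = (-19 + 4) / 3 = -5

-5


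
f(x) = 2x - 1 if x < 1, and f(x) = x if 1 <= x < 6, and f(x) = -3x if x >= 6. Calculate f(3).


3 satisfies 1 <= x < 6
f(3) = 3

3


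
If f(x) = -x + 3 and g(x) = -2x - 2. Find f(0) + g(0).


f(0) = 3
g(0) = -2
Sum = 1

1


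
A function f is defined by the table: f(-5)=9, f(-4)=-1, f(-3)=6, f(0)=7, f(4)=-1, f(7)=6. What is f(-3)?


6


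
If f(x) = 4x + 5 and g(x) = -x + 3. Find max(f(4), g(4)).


21


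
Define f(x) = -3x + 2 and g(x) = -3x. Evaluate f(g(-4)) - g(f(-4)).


f(g(-4)) = -34
g(f(-4)) = -42
Difference = 8

8


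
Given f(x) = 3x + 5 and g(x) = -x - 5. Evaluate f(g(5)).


-25


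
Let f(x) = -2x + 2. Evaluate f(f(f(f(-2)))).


-42


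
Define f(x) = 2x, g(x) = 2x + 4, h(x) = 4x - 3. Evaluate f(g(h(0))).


h(0) = -3
g(-3) = -2
f(-2) = -4

-4


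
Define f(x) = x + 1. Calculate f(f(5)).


7


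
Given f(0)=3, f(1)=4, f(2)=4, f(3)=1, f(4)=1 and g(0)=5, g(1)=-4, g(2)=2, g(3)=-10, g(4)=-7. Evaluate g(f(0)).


f(0) = 3
g(3) = -10

-10


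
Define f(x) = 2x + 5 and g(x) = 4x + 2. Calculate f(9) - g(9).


f(9) = 23
g(9) = 38
Difference = -15

-15


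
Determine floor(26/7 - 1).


26/7 = 3.7143
3.7143 - 1 = 2.7143
floor(2.7143) = 2

2


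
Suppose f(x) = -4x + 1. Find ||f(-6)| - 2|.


f(-6) = 25
|25| = 25
|25 - 2| = 23

23


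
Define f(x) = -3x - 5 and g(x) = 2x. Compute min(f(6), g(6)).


f(6) = -23
g(6) = 12
min = -23

-23


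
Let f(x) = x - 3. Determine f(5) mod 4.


f(5) = 2
2 mod 4 = 2

2


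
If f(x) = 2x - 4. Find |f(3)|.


f(3) = 2
|2| = 2

2


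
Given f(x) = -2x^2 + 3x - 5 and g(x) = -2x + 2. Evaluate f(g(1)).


-5


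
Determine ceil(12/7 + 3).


12/7 = 1.7143
1.7143 + 3 = 4.7143
ceil(4.7143) = 5

5


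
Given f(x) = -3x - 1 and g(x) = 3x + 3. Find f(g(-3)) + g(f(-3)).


44


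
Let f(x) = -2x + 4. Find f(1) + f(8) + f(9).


f(1) = 2
f(8) = -12
f(9) = -14
Sum = -24

-24


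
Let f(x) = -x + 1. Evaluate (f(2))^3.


f(2) = -1
(-1)^3 = -1

-1


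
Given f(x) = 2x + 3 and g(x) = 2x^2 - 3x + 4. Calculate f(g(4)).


g(4) = 24
f(24) = 51

51


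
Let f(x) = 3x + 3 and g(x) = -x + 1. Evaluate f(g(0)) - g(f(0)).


f(g(0)) = 6
g(f(0)) = -2
Difference = 8

8


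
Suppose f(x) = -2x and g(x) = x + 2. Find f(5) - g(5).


f(5) = -10
g(5) = 7
Difference = -17

-17


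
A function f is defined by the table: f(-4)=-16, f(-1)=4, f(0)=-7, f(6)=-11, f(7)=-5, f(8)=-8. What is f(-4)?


Reading from the table at x = -4

-16


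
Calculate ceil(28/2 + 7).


28/2 = 14
14 + 7 = 21
ceil(21) = 21

21


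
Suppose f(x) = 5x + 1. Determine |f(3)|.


f(3) = 16
|16| = 16

16


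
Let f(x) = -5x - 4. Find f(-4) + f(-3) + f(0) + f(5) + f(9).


f(-4) = 16
f(-3) = 11
f(0) = -4
f(5) = -29
f(9) = -49
Sum = -55

-55


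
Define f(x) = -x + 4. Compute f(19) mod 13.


f(19) = -15
-15 mod 13 = 11

11


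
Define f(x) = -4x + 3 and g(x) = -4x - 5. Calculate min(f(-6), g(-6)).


f(-6) = 27
g(-6) = 19
min = 19

19


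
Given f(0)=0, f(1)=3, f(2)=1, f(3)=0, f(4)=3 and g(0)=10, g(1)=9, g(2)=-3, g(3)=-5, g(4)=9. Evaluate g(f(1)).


-5


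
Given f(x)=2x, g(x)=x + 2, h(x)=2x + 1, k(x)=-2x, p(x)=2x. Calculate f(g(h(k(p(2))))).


-26


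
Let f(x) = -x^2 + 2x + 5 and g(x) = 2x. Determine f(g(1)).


g(1) = 2
f(2) = (-1)*(2)^2 + 2*(2) + 5 = 5

5


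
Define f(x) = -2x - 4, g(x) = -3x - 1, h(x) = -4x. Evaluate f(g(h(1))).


h(1) = -4
g(-4) = 11
f(11) = -26

-26


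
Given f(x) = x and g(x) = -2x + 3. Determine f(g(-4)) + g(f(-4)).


f(g(-4)) = 11
g(f(-4)) = 11
Sum = 22

22


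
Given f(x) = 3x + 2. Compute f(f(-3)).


-19


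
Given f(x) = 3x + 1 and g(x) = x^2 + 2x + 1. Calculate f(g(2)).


28


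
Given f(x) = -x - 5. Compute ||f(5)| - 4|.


6


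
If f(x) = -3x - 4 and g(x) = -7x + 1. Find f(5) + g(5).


f(5) = -19
g(5) = -34
Sum = -53

-53


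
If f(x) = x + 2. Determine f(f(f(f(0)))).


f(0) = 2
f(2) = 4
f(4) = 6
f(6) = 8

8


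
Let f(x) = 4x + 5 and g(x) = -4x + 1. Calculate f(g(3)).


g(3) = -11
f(-11) = -39

-39


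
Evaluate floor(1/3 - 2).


1/3 = 0.3333
0.3333 - 2 = -1.6667
floor(-1.6667) = -2

-2


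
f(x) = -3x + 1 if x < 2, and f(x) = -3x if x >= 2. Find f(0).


0 satisfies x < 2
f(0) = 1

1


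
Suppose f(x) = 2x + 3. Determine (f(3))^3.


f(3) = 9
(9)^3 = 729

729


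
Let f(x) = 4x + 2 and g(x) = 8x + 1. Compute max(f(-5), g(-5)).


f(-5) = -18
g(-5) = -39
max = -18

-18


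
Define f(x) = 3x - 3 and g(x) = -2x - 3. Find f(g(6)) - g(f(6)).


f(g(6)) = -48
g(f(6)) = -33
Difference = -15

-15


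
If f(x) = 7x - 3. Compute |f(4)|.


f(4) = 25
|25| = 25

25


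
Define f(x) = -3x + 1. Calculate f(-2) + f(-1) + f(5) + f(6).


-20


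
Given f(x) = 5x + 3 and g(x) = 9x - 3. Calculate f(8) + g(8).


112


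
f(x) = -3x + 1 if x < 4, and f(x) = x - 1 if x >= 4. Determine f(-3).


-3 satisfies x < 4
f(-3) = 10

10


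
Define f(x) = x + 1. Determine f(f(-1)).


f(-1) = 0
f(0) = 1

1


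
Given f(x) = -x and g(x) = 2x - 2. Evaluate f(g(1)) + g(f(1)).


-4


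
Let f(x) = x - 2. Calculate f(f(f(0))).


-6


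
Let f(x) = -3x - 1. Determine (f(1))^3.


-64


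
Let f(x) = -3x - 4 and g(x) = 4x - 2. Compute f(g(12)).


g(12) = 46
f(46) = -142

-142


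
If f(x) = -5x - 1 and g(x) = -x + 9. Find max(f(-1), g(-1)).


f(-1) = 4
g(-1) = 10
max = 10

10


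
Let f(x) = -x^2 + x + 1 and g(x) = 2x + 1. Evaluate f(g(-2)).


-11


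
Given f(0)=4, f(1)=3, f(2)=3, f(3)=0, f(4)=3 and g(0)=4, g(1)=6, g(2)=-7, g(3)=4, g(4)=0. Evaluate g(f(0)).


f(0) = 4
g(4) = 0

0


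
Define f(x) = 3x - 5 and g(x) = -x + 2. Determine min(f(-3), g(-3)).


f(-3) = -14
g(-3) = 5
min = -14

-14


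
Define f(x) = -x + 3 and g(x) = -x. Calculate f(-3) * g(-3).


f(-3) = 6
g(-3) = 3
Product = 18

18


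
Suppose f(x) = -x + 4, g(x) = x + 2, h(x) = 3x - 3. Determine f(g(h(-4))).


h(-4) = -15
g(-15) = -13
f(-13) = 17

17


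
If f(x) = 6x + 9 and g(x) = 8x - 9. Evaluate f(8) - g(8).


f(8) = 57
g(8) = 55
Difference = 2

2


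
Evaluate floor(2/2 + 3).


2/2 = 1
1 + 3 = 4
floor(4) = 4

4


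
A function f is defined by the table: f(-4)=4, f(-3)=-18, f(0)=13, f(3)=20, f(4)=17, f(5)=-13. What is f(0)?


Reading from the table at x = 0

13


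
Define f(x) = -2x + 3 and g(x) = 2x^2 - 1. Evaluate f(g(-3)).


g(-3) = 17
f(17) = -31

-31


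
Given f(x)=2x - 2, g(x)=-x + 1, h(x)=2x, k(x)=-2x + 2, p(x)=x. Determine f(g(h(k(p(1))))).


p(1) = 1
k(1) = 0
h(0) = 0
g(0) = 1
f(1) = 0

0


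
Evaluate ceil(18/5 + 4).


8


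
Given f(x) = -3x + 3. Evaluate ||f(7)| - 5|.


13


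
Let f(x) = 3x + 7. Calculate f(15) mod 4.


0


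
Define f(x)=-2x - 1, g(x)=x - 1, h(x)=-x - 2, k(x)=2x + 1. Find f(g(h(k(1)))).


k(1) = 3
h(3) = -5
g(-5) = -6
f(-6) = 11

11


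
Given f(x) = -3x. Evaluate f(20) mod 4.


f(20) = -60
-60 mod 4 = 0

0


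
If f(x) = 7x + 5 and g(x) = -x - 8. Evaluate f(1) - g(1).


f(1) = 12
g(1) = -9
Difference = 21

21


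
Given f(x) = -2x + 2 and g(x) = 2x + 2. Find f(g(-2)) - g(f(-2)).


-8


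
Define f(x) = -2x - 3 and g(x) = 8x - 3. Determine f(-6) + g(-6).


f(-6) = 9
g(-6) = -51
Sum = -42

-42


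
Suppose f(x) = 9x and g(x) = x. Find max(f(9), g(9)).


f(9) = 81
g(9) = 9
max = 81

81


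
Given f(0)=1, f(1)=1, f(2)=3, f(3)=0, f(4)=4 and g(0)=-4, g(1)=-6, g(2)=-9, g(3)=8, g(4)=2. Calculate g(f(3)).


f(3) = 0
g(0) = -4

-4


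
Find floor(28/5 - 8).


28/5 = 5.6
5.6 - 8 = -2.4
floor(-2.4) = -3

-3


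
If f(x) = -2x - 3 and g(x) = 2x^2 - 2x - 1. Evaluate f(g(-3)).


g(-3) = 23
f(23) = -49

-49


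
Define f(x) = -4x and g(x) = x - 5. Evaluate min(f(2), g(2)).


f(2) = -8
g(2) = -3
min = -8

-8


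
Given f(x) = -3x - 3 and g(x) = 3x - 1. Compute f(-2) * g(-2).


-21


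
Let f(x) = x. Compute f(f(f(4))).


f(4) = 4
f(4) = 4
f(4) = 4

4


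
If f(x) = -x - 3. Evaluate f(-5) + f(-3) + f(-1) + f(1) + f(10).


f(-5) = 2
f(-3) = 0
f(-1) = -2
f(1) = -4
f(10) = -13
Sum = -17

-17


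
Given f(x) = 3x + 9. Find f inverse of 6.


Solve 3x + 9 = 6
x = (6 - 9) / 3 = -1

-1


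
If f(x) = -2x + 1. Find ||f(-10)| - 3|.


f(-10) = 21
|21| = 21
|21 - 3| = 18

18


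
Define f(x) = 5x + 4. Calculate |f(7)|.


f(7) = 39
|39| = 39

39


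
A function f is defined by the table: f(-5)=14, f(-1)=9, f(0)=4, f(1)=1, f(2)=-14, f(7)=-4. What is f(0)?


Reading from the table at x = 0

4


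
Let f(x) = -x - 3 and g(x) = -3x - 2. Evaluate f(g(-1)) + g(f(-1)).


f(g(-1)) = -4
g(f(-1)) = 4
Sum = 0

0


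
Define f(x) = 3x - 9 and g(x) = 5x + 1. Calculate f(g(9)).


g(9) = 46
f(46) = 129

129


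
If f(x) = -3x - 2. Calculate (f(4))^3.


f(4) = -14
(-14)^3 = -2744

-2744


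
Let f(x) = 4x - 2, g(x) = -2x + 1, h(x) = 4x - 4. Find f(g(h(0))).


h(0) = -4
g(-4) = 9
f(9) = 34

34


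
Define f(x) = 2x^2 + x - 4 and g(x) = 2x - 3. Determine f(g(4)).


g(4) = 5
f(5) = 2*(5)^2 + 1*(5) - 4 = 51

51


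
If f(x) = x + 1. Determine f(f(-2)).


f(-2) = -1
f(-1) = 0

0


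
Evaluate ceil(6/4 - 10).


6/4 = 1.5
1.5 - 10 = -8.5
ceil(-8.5) = -8

-8


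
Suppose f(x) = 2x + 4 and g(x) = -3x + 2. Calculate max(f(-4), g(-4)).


14


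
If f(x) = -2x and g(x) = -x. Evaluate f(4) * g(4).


f(4) = -8
g(4) = -4
Product = 32

32


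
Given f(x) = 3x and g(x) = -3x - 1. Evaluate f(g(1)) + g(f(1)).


-22


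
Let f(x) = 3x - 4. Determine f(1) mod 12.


11


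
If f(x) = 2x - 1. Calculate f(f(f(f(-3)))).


f(-3) = -7
f(-7) = -15
f(-15) = -31
f(-31) = -63

-63


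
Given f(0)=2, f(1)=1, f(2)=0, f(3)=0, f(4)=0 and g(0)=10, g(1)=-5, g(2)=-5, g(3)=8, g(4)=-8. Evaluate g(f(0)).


f(0) = 2
g(2) = -5

-5


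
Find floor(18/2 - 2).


18/2 = 9
9 - 2 = 7
floor(7) = 7

7


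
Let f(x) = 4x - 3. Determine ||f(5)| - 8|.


f(5) = 17
|17| = 17
|17 - 8| = 9

9


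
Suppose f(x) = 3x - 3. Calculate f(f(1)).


f(1) = 0
f(0) = -3

-3


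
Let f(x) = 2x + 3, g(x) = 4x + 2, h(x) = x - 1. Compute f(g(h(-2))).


h(-2) = -3
g(-3) = -10
f(-10) = -17

-17


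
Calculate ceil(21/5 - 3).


21/5 = 4.2
4.2 - 3 = 1.2
ceil(1.2) = 2

2


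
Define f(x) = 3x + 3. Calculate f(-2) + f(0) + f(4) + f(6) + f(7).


f(-2) = -3
f(0) = 3
f(4) = 15
f(6) = 21
f(7) = 24
Sum = 60

60


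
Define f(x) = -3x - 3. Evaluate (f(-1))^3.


f(-1) = 0
(0)^3 = 0

0


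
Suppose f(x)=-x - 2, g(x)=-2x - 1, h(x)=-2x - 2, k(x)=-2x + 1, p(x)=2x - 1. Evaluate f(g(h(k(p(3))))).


p(3) = 5
k(5) = -9
h(-9) = 16
g(16) = -33
f(-33) = 31

31


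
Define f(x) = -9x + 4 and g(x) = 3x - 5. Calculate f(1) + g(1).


f(1) = -5
g(1) = -2
Sum = -7

-7


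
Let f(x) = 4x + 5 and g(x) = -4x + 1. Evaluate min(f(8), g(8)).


-31


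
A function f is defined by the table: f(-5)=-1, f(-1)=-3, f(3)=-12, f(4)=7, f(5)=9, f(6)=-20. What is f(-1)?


Reading from the table at x = -1

-3


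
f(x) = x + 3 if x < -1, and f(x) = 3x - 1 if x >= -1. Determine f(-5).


-5 satisfies x < -1
f(-5) = -2

-2


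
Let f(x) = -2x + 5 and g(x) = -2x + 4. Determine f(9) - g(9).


1


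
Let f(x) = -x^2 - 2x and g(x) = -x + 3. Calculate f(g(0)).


g(0) = 3
f(3) = (-1)*(3)^2 - 2*(3) = -15

-15


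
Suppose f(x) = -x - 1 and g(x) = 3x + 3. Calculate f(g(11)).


g(11) = 36
f(36) = -37

-37


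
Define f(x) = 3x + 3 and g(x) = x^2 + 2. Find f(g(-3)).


g(-3) = 11
f(11) = 36

36


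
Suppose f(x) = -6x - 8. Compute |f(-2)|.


4


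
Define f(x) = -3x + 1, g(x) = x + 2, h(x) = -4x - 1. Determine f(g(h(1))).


h(1) = -5
g(-5) = -3
f(-3) = 10

10


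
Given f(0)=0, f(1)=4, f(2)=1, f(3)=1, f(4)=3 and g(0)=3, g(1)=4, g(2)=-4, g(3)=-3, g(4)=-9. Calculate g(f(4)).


f(4) = 3
g(3) = -3

-3


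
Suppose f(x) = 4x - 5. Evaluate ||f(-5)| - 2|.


f(-5) = -25
|-25| = 25
|25 - 2| = 23

23


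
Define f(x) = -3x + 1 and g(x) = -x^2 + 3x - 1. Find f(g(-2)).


g(-2) = -11
f(-11) = 34

34


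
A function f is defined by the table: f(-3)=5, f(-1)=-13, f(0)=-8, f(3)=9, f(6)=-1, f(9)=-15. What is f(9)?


Reading from the table at x = 9

-15


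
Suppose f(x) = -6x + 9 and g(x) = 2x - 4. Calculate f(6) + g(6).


f(6) = -27
g(6) = 8
Sum = -19

-19


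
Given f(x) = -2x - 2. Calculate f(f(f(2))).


f(2) = -6
f(-6) = 10
f(10) = -22

-22


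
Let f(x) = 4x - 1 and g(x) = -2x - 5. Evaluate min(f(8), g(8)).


f(8) = 31
g(8) = -21
min = -21

-21


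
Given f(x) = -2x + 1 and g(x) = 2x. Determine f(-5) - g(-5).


f(-5) = 11
g(-5) = -10
Difference = 21

21


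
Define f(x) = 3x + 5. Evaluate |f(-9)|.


f(-9) = -22
|-22| = 22

22


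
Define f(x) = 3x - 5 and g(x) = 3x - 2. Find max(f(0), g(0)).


-2


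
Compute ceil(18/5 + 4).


18/5 = 3.6
3.6 + 4 = 7.6
ceil(7.6) = 8

8


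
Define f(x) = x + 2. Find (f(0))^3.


f(0) = 2
(2)^3 = 8

8


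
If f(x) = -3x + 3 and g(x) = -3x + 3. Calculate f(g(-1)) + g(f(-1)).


f(g(-1)) = -15
g(f(-1)) = -15
Sum = -30

-30


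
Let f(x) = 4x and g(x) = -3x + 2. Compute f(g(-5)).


g(-5) = 17
f(17) = 68

68


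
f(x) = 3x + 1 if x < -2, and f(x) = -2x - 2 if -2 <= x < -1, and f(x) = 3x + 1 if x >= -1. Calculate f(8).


8 satisfies x >= -1
f(8) = 25

25


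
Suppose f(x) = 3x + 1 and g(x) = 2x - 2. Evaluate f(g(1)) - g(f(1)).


f(g(1)) = 1
g(f(1)) = 6
Difference = -5

-5


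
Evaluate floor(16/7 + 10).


16/7 = 2.2857
2.2857 + 10 = 12.2857
floor(12.2857) = 12

12


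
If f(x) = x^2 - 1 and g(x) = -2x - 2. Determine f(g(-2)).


g(-2) = 2
f(2) = 1*(2)^2 - 1 = 3

3


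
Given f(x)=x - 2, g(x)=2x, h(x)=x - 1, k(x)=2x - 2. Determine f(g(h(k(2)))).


k(2) = 2
h(2) = 1
g(1) = 2
f(2) = 0

0


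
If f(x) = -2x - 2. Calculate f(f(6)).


26


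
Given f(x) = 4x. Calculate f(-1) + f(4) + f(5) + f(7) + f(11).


f(-1) = -4
f(4) = 16
f(5) = 20
f(7) = 28
f(11) = 44
Sum = 104

104


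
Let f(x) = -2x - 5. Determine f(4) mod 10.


7


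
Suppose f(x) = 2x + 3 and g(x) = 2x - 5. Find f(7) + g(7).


f(7) = 17
g(7) = 9
Sum = 26

26


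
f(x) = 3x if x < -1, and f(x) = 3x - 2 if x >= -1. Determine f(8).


8 satisfies x >= -1
f(8) = 22

22


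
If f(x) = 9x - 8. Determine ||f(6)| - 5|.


41


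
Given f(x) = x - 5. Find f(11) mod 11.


f(11) = 6
6 mod 11 = 6

6


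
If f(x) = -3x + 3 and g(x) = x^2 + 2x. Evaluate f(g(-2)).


g(-2) = 0
f(0) = 3

3


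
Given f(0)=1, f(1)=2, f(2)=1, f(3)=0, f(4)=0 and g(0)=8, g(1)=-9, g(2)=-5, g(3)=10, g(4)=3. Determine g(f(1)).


f(1) = 2
g(2) = -5

-5


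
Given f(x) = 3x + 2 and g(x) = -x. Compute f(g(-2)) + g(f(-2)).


f(g(-2)) = 8
g(f(-2)) = 4
Sum = 12

12


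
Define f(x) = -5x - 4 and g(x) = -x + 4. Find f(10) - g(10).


f(10) = -54
g(10) = -6
Difference = -48

-48


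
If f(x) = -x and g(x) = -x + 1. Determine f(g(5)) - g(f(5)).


-2


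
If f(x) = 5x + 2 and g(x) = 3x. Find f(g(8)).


g(8) = 24
f(24) = 122

122


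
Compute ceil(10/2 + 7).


12


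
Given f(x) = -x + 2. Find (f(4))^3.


f(4) = -2
(-2)^3 = -8

-8


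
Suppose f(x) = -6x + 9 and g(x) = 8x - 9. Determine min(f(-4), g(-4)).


f(-4) = 33
g(-4) = -41
min = -41

-41


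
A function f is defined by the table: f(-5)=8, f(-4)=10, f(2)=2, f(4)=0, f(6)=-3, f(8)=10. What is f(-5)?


Reading from the table at x = -5

8


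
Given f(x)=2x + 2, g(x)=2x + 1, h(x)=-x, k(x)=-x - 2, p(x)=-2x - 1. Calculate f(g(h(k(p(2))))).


-8


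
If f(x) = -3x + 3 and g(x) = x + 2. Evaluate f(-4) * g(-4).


f(-4) = 15
g(-4) = -2
Product = -30

-30


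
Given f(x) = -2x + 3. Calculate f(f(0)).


-3


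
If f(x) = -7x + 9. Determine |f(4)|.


f(4) = -19
|-19| = 19

19


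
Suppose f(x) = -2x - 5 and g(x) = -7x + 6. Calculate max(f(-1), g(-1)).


f(-1) = -3
g(-1) = 13
max = 13

13


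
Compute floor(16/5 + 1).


16/5 = 3.2
3.2 + 1 = 4.2
floor(4.2) = 4

4


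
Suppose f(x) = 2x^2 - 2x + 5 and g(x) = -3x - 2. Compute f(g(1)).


g(1) = -5
f(-5) = 2*(-5)^2 - 2*(-5) + 5 = 65

65


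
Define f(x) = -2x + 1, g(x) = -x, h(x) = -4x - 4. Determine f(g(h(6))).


h(6) = -28
g(-28) = 28
f(28) = -55

-55


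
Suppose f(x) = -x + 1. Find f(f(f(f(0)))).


f(0) = 1
f(1) = 0
f(0) = 1
f(1) = 0

0


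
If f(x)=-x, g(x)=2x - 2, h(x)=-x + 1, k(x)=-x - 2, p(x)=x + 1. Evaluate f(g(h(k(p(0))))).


p(0) = 1
k(1) = -3
h(-3) = 4
g(4) = 6
f(6) = -6

-6


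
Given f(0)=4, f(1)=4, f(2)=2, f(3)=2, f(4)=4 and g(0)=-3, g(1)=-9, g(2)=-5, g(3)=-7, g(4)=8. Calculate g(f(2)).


f(2) = 2
g(2) = -5

-5


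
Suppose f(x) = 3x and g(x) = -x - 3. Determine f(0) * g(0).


0


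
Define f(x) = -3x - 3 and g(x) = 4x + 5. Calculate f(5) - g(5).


f(5) = -18
g(5) = 25
Difference = -43

-43


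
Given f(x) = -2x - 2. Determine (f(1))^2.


f(1) = -4
(-4)^2 = 16

16


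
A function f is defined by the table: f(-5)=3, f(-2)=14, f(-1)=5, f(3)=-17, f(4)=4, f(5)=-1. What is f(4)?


Reading from the table at x = 4

4


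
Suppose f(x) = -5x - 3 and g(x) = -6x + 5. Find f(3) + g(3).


f(3) = -18
g(3) = -13
Sum = -31

-31


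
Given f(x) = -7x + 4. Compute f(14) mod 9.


f(14) = -94
-94 mod 9 = 5

5


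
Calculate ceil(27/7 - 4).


27/7 = 3.8571
3.8571 - 4 = -0.1429
ceil(-0.1429) = 0

0


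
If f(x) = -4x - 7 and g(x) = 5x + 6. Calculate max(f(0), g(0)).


f(0) = -7
g(0) = 6
max = 6

6


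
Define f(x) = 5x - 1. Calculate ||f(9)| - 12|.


32


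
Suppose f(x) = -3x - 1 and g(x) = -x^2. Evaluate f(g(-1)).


g(-1) = -1
f(-1) = 2

2


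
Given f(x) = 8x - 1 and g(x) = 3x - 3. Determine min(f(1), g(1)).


0


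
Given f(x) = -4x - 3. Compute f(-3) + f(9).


f(-3) = 9
f(9) = -39
Sum = -30

-30


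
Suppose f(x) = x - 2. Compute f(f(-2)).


f(-2) = -4
f(-4) = -6

-6


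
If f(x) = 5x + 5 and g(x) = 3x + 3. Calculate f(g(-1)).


g(-1) = 0
f(0) = 5

5


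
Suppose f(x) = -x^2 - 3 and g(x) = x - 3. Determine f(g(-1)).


g(-1) = -4
f(-4) = (-1)*(-4)^2 - 3 = -19

-19
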